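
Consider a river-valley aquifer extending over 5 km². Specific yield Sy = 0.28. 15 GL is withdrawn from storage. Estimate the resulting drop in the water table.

A = 5 km² = 5 × 10^6 m²
ΔV = 15 GL = 1.5 × 10^7 m³
Δh = ΔV / (Sy × A) = 1.5 × 10^7 m³ / (0.28 × 5 × 10^6 m²) = 10.71 m

Δh ≈ 10.7 m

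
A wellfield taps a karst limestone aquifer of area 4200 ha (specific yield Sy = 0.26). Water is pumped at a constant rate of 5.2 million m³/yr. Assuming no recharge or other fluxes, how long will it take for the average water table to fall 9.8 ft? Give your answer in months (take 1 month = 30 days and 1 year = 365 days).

A = 4200 ha = 4.2 × 10^7 m²
Δh = 9.8 ft = 2.987 m
ΔV = Sy × A × Δh = 0.26 × 4.2 × 10^7 × 2.987 = 3.262 × 10^7 m³
Q = 5.2 million m³/yr = 14250 m³/d
t = ΔV / Q = 3.262 × 10^7 m³ / 14250 m³/d = 2290 d
t = 2290 d ≈ 76.32 months

t ≈ 76.3 months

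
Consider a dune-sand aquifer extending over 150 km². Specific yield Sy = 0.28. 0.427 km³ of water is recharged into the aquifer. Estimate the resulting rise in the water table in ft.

Δh ≈ 33.4 ft

A = 150 km² = 1.5 × 10^8 m²
ΔV = 0.427 km³ = 4.27 × 10^8 m³
Δh = ΔV / (Sy × A) = 4.27 × 10^8 m³ / (0.28 × 1.5 × 10^8 m²) = 10.17 m
Δh = 10.17 m = 33.36 ft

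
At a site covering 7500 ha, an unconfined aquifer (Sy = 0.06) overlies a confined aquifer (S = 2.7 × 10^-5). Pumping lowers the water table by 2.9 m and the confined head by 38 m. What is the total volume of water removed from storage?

A = 7500 ha = 7.5 × 10^7 m²
Unconfined: ΔV_u = Sy × A × Δh_u = 0.06 × 7.5 × 10^7 × 2.9 = 1.305 × 10^7 m³
Confined: ΔV_c = S × A × Δh_c = 2.7 × 10^-5 × 7.5 × 10^7 × 38 = 76950 m³
Total ΔV = 1.305 × 10^7 + 76950 = 1.313 × 10^7 m³

ΔV ≈ 1.31 × 10^7 m³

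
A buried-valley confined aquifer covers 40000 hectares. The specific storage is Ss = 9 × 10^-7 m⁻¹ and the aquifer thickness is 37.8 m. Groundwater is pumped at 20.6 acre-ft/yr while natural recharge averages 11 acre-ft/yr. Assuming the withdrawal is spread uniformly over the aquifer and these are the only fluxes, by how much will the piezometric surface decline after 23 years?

S = Ss × b = 9 × 10^-7 m⁻¹ × 37.8 m = 3.402 × 10^-5
A = 40000 hectares = 4 × 10^8 m²
Net abstraction = 20.6 − 11 = 9.6 acre-ft/yr
Q_net = 9.6 acre-ft/yr = 32.44 m³/d
t = 23 years = 8395 d
ΔV = Q × t = 32.44 m³/d × 8395 d = 2.724 × 10^5 m³
Δh = ΔV / (S × A) = 2.724 × 10^5 / (3.402 × 10^-5 × 4 × 10^8) = 20.01 m

Δh ≈ 20 m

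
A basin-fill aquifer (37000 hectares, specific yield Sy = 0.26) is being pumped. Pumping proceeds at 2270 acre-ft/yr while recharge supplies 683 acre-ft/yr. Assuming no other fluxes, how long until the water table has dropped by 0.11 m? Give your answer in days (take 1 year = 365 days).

A = 37000 hectares = 3.7 × 10^8 m²
ΔV = Sy × A × Δh = 0.26 × 3.7 × 10^8 × 0.11 = 1.058 × 10^7 m³
Net withdrawal = 2270 − 683 = 1587 acre-ft/yr = 5363 m³/d
t = ΔV / Q = 1.058 × 10^7 m³ / 5363 m³/d = 1973 d

t ≈ 1970 days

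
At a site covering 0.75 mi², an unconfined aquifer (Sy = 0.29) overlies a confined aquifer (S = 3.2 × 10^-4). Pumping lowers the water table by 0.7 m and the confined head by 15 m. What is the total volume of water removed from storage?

A = 0.75 mi² = 1.942 × 10^6 m²
Unconfined: ΔV_u = Sy × A × Δh_u = 0.29 × 1.942 × 10^6 × 0.7 = 3.943 × 10^5 m³
Confined: ΔV_c = S × A × Δh_c = 3.2 × 10^-4 × 1.942 × 10^6 × 15 = 9324 m³
Total ΔV = 3.943 × 10^5 + 9324 = 4.036 × 10^5 m³

ΔV ≈ 4.04 × 10^5 m³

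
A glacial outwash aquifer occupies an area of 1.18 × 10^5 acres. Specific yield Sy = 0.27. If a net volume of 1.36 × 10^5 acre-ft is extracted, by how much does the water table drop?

Δh ≈ 1.3 m

A = 1.18 × 10^5 acres = 4.775 × 10^8 m²
ΔV = 1.36 × 10^5 acre-ft = 1.678 × 10^8 m³
Δh = ΔV / (Sy × A) = 1.678 × 10^8 m³ / (0.27 × 4.775 × 10^8 m²) = 1.301 m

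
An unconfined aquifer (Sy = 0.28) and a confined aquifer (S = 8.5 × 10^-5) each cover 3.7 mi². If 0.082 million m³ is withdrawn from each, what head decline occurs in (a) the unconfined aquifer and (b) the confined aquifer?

A = 3.7 mi² = 9.583 × 10^6 m²
ΔV = 0.082 million m³ = 82000 m³
Unconfined: Δh_u = ΔV/(Sy·A) = 82000/(0.28 × 9.583 × 10^6) = 0.03056 m
Confined: Δh_c = ΔV/(S·A) = 82000/(8.5 × 10^-5 × 9.583 × 10^6) = 100.7 m

Δh_u ≈ 0.0306 m; Δh_c ≈ 101 m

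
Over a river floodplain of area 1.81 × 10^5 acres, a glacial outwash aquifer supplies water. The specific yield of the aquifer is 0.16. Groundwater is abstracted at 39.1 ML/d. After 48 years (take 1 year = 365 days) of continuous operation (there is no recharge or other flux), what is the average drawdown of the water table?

Δh ≈ 5.85 m

A = 1.81 × 10^5 acres = 7.325 × 10^8 m²
Q = 39.1 ML/d = 39100 m³/d
t = 48 years = 17520 d
ΔV = Q × t = 39100 m³/d × 17520 d = 6.85 × 10^8 m³
Δh = ΔV / (Sy × A) = 6.85 × 10^8 / (0.16 × 7.325 × 10^8) = 5.845 m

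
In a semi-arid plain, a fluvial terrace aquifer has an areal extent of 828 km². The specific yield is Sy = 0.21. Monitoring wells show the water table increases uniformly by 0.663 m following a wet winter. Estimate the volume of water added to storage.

A = 828 km² = 8.28 × 10^8 m²
ΔV = Sy × A × Δh = 0.21 × 8.28 × 10^8 m² × 0.663 m = 1.153 × 10^8 m³

ΔV ≈ 1.15 × 10^8 m³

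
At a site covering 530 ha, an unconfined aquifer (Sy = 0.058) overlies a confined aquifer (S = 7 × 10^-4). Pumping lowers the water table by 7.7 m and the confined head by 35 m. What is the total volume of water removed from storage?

A = 530 ha = 5.3 × 10^6 m²
Unconfined: ΔV_u = Sy × A × Δh_u = 0.058 × 5.3 × 10^6 × 7.7 = 2.367 × 10^6 m³
Confined: ΔV_c = S × A × Δh_c = 7 × 10^-4 × 5.3 × 10^6 × 35 = 1.298 × 10^5 m³
Total ΔV = 2.367 × 10^6 + 1.298 × 10^5 = 2.497 × 10^6 m³

ΔV ≈ 2.5 × 10^6 m³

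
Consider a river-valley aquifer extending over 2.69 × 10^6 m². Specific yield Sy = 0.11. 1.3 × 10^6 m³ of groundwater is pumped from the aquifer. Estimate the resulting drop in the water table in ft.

Δh = ΔV / (Sy × A) = 1.3 × 10^6 m³ / (0.11 × 2.69 × 10^6 m²) = 4.393 m
Δh = 4.393 m = 14.41 ft

Δh ≈ 14.4 ft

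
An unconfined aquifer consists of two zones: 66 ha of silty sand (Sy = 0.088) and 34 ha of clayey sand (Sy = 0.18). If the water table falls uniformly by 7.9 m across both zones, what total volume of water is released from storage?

ΔV ≈ 9.42 × 10^5 m³

A₁ = 66 ha = 6.6 × 10^5 m²; A₂ = 34 ha = 3.4 × 10^5 m²
ΔV₁ = 0.088 × 6.6 × 10^5 × 7.9 = 4.588 × 10^5 m³
ΔV₂ = 0.18 × 3.4 × 10^5 × 7.9 = 4.835 × 10^5 m³
ΔV = ΔV₁ + ΔV₂ = 9.423 × 10^5 m³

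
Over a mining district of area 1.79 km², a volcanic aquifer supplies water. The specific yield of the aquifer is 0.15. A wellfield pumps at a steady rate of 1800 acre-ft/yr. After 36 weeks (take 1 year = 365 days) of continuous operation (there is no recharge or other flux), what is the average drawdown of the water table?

A = 1.79 km² = 1.79 × 10^6 m²
Q = 1800 acre-ft/yr = 6083 m³/d
t = 36 weeks = 252 d
ΔV = Q × t = 6083 m³/d × 252 d = 1.533 × 10^6 m³
Δh = ΔV / (Sy × A) = 1.533 × 10^6 / (0.15 × 1.79 × 10^6) = 5.709 m

Δh ≈ 5.71 m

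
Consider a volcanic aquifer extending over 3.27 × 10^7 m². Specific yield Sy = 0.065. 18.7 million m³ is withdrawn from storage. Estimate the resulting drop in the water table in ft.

Δh ≈ 28.9 ft

ΔV = 18.7 million m³ = 1.87 × 10^7 m³
Δh = ΔV / (Sy × A) = 1.87 × 10^7 m³ / (0.065 × 3.27 × 10^7 m²) = 8.798 m
Δh = 8.798 m = 28.86 ft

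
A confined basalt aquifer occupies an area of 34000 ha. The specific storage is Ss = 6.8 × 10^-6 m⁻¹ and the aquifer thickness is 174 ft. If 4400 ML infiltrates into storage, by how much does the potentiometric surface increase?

Δh ≈ 35.9 m

b = 174 ft = 53.04 m
S = Ss × b = 6.8 × 10^-6 m⁻¹ × 53.04 m = 3.606 × 10^-4
A = 34000 ha = 3.4 × 10^8 m²
ΔV = 4400 ML = 4.4 × 10^6 m³
Δh = ΔV / (S × A) = 4.4 × 10^6 m³ / (3.606 × 10^-4 × 3.4 × 10^8 m²) = 35.88 m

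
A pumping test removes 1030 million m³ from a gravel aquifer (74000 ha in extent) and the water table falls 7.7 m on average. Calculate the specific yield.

Sy ≈ 0.18

A = 74000 ha = 7.4 × 10^8 m²
ΔV = 1030 million m³ = 1.03 × 10^9 m³
Sy = ΔV / (A × Δh) = 1.03 × 10^9 m³ / (7.4 × 10^8 m² × 7.7 m) = 0.1808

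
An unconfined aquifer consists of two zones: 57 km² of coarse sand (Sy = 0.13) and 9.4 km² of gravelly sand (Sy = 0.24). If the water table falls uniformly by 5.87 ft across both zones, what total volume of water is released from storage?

A₁ = 57 km² = 5.7 × 10^7 m²; A₂ = 9.4 km² = 9.4 × 10^6 m²
Δh = 5.87 ft = 1.789 m
ΔV₁ = 0.13 × 5.7 × 10^7 × 1.789 = 1.326 × 10^7 m³
ΔV₂ = 0.24 × 9.4 × 10^6 × 1.789 = 4.036 × 10^6 m³
ΔV = ΔV₁ + ΔV₂ = 1.729 × 10^7 m³

ΔV ≈ 1.73 × 10^7 m³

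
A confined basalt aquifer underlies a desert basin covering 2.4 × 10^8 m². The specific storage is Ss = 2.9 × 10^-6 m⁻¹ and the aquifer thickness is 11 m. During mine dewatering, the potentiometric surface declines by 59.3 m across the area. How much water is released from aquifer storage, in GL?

ΔV ≈ 0.454 GL

S = Ss × b = 2.9 × 10^-6 m⁻¹ × 11 m = 3.19 × 10^-5
ΔV = S × A × Δh = 3.19 × 10^-5 × 2.4 × 10^8 m² × 59.3 m = 4.54 × 10^5 m³
ΔV = 4.54 × 10^5 m³ = 0.454 GL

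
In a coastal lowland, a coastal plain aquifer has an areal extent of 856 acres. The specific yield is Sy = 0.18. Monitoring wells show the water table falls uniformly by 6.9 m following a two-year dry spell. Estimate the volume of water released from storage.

A = 856 acres = 3.464 × 10^6 m²
ΔV = Sy × A × Δh = 0.18 × 3.464 × 10^6 m² × 6.9 m = 4.302 × 10^6 m³

ΔV ≈ 4.3 × 10^6 m³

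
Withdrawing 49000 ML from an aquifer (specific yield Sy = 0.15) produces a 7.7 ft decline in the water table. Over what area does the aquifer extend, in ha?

Δh = 7.7 ft = 2.347 m
ΔV = 49000 ML = 4.9 × 10^7 m³
A = ΔV / (Sy × Δh) = 4.9 × 10^7 / (0.15 × 2.347) = 1.392 × 10^8 m²
A = 1.392 × 10^8 m² = 13920 ha

A ≈ 13900 ha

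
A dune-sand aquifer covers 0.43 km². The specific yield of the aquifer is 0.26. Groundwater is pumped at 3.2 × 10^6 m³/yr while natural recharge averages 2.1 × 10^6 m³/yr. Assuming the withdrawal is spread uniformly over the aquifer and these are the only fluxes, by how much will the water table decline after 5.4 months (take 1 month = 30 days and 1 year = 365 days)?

Δh ≈ 4.37 m

A = 0.43 km² = 4.3 × 10^5 m²
Net abstraction = 3.2 × 10^6 − 2.1 × 10^6 = 1.1 × 10^6 m³/yr
Q_net = 1.1 × 10^6 m³/yr = 3014 m³/d
t = 5.4 months = 162 d
ΔV = Q × t = 3014 m³/d × 162 d = 4.882 × 10^5 m³
Δh = ΔV / (Sy × A) = 4.882 × 10^5 / (0.26 × 4.3 × 10^5) = 4.367 m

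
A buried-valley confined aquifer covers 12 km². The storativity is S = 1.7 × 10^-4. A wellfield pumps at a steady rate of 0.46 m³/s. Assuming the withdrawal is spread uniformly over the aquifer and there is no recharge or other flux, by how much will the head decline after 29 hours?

A = 12 km² = 1.2 × 10^7 m²
Q = 0.46 m³/s = 39740 m³/d
t = 29 hours = 1.208 d
ΔV = Q × t = 39740 m³/d × 1.208 d = 48020 m³
Δh = ΔV / (S × A) = 48020 / (1.7 × 10^-4 × 1.2 × 10^7) = 23.54 m

Δh ≈ 23.5 m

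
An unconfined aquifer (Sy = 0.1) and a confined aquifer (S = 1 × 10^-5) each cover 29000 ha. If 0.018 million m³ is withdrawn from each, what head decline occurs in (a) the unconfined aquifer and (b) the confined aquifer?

Δh_u ≈ 6.21 × 10^-4 m; Δh_c ≈ 6.21 m

A = 29000 ha = 2.9 × 10^8 m²
ΔV = 0.018 million m³ = 18000 m³
Unconfined: Δh_u = ΔV/(Sy·A) = 18000/(0.1 × 2.9 × 10^8) = 6.207 × 10^-4 m
Confined: Δh_c = ΔV/(S·A) = 18000/(1 × 10^-5 × 2.9 × 10^8) = 6.207 m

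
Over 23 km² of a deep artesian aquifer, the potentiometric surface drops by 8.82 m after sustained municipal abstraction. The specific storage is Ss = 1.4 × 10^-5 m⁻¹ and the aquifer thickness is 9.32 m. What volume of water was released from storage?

S = Ss × b = 1.4 × 10^-5 m⁻¹ × 9.32 m = 1.305 × 10^-4
A = 23 km² = 2.3 × 10^7 m²
ΔV = S × A × Δh = 1.305 × 10^-4 × 2.3 × 10^7 m² × 8.82 m = 26470 m³

ΔV ≈ 26500 m³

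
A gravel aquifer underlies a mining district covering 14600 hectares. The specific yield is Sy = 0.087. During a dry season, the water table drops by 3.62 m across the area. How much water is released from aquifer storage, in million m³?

A = 14600 hectares = 1.46 × 10^8 m²
ΔV = Sy × A × Δh = 0.087 × 1.46 × 10^8 m² × 3.62 m = 4.598 × 10^7 m³
ΔV = 4.598 × 10^7 m³ = 45.98 million m³

ΔV ≈ 46 million m³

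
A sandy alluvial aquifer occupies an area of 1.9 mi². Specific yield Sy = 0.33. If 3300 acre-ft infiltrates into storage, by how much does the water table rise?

Δh ≈ 2.51 m

A = 1.9 mi² = 4.921 × 10^6 m²
ΔV = 3300 acre-ft = 4.07 × 10^6 m³
Δh = ΔV / (Sy × A) = 4.07 × 10^6 m³ / (0.33 × 4.921 × 10^6 m²) = 2.507 m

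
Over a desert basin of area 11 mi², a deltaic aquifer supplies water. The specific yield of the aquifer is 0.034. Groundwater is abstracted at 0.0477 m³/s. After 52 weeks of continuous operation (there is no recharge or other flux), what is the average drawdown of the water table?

Δh ≈ 1.55 m

A = 11 mi² = 2.849 × 10^7 m²
Q = 0.0477 m³/s = 4121 m³/d
t = 52 weeks = 364 d
ΔV = Q × t = 4121 m³/d × 364 d = 1.5 × 10^6 m³
Δh = ΔV / (Sy × A) = 1.5 × 10^6 / (0.034 × 2.849 × 10^7) = 1.549 m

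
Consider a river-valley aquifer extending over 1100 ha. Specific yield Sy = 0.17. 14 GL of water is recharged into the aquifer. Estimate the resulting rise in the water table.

Δh ≈ 7.49 m

A = 1100 ha = 1.1 × 10^7 m²
ΔV = 14 GL = 1.4 × 10^7 m³
Δh = ΔV / (Sy × A) = 1.4 × 10^7 m³ / (0.17 × 1.1 × 10^7 m²) = 7.487 m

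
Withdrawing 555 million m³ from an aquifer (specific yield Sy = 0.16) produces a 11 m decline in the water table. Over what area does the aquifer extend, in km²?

ΔV = 555 million m³ = 5.55 × 10^8 m³
A = ΔV / (Sy × Δh) = 5.55 × 10^8 / (0.16 × 11) = 3.153 × 10^8 m²
A = 3.153 × 10^8 m² = 315.3 km²

A ≈ 315 km²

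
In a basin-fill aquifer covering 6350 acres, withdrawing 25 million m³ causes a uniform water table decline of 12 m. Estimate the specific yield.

Sy ≈ 0.081

A = 6350 acres = 2.57 × 10^7 m²
ΔV = 25 million m³ = 2.5 × 10^7 m³
Sy = ΔV / (A × Δh) = 2.5 × 10^7 m³ / (2.57 × 10^7 m² × 12 m) = 0.08107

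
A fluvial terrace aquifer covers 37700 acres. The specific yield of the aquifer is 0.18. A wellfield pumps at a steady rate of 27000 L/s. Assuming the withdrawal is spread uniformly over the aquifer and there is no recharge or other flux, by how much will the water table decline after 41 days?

Δh ≈ 3.48 m

A = 37700 acres = 1.526 × 10^8 m²
Q = 27000 L/s = 2.333 × 10^6 m³/d
ΔV = Q × t = 2.333 × 10^6 m³/d × 41 d = 9.564 × 10^7 m³
Δh = ΔV / (Sy × A) = 9.564 × 10^7 / (0.18 × 1.526 × 10^8) = 3.483 m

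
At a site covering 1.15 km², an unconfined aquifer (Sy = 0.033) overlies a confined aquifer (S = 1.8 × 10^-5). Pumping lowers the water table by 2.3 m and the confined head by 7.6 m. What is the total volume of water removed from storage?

ΔV ≈ 87400 m³

A = 1.15 km² = 1.15 × 10^6 m²
Unconfined: ΔV_u = Sy × A × Δh_u = 0.033 × 1.15 × 10^6 × 2.3 = 87280 m³
Confined: ΔV_c = S × A × Δh_c = 1.8 × 10^-5 × 1.15 × 10^6 × 7.6 = 157.3 m³
Total ΔV = 87280 + 157.3 = 87440 m³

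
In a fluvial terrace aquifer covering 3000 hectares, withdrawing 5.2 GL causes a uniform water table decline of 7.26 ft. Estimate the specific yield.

A = 3000 hectares = 3 × 10^7 m²
Δh = 7.26 ft = 2.213 m
ΔV = 5.2 GL = 5.2 × 10^6 m³
Sy = ΔV / (A × Δh) = 5.2 × 10^6 m³ / (3 × 10^7 m² × 2.213 m) = 0.07833

Sy ≈ 0.078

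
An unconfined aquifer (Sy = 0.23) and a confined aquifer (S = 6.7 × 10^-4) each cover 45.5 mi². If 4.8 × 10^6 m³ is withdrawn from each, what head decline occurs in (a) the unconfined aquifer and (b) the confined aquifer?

Δh_u ≈ 0.177 m; Δh_c ≈ 60.8 m

A = 45.5 mi² = 1.178 × 10^8 m²
Unconfined: Δh_u = ΔV/(Sy·A) = 4.8 × 10^6/(0.23 × 1.178 × 10^8) = 0.1771 m
Confined: Δh_c = ΔV/(S·A) = 4.8 × 10^6/(6.7 × 10^-4 × 1.178 × 10^8) = 60.79 m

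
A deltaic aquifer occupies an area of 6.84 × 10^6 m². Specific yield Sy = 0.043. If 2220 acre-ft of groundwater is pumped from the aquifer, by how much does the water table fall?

Δh ≈ 9.31 m

ΔV = 2220 acre-ft = 2.738 × 10^6 m³
Δh = ΔV / (Sy × A) = 2.738 × 10^6 m³ / (0.043 × 6.84 × 10^6 m²) = 9.31 m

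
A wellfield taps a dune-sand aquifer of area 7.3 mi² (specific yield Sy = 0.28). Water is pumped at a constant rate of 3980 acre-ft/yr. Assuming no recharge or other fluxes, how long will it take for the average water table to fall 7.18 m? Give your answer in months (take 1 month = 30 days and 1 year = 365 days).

A = 7.3 mi² = 1.891 × 10^7 m²
ΔV = Sy × A × Δh = 0.28 × 1.891 × 10^7 × 7.18 = 3.801 × 10^7 m³
Q = 3980 acre-ft/yr = 13450 m³/d
t = ΔV / Q = 3.801 × 10^7 m³ / 13450 m³/d = 2826 d
t = 2826 d ≈ 94.2 months

t ≈ 94.2 months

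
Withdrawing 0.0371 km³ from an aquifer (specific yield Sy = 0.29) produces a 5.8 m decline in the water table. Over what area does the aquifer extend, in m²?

ΔV = 0.0371 km³ = 3.71 × 10^7 m³
A = ΔV / (Sy × Δh) = 3.71 × 10^7 / (0.29 × 5.8) = 2.206 × 10^7 m²

A ≈ 2.21 × 10^7 m²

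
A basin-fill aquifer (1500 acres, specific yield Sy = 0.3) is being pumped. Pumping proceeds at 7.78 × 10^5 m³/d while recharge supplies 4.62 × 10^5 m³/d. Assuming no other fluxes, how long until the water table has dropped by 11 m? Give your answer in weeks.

t ≈ 9.06 weeks

A = 1500 acres = 6.07 × 10^6 m²
ΔV = Sy × A × Δh = 0.3 × 6.07 × 10^6 × 11 = 2.003 × 10^7 m³
Net withdrawal = 7.78 × 10^5 − 4.62 × 10^5 = 3.16 × 10^5 m³/d
t = ΔV / Q = 2.003 × 10^7 m³ / 3.16 × 10^5 m³/d = 63.39 d
t = 63.39 d ≈ 9.056 weeks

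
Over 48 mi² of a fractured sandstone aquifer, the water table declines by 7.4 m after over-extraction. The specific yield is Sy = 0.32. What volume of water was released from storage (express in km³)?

ΔV ≈ 0.294 km³

A = 48 mi² = 1.243 × 10^8 m²
ΔV = Sy × A × Δh = 0.32 × 1.243 × 10^8 m² × 7.4 m = 2.944 × 10^8 m³
ΔV = 2.944 × 10^8 m³ = 0.2944 km³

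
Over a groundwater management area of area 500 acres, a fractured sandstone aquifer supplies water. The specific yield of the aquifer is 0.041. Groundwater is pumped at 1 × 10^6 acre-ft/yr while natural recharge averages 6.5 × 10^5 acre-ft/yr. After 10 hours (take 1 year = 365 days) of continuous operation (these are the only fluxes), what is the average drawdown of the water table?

A = 500 acres = 2.023 × 10^6 m²
Net abstraction = 1 × 10^6 − 6.5 × 10^5 = 3.5 × 10^5 acre-ft/yr
Q_net = 3.5 × 10^5 acre-ft/yr = 1.183 × 10^6 m³/d
t = 10 hours = 0.4167 d
ΔV = Q × t = 1.183 × 10^6 m³/d × 0.4167 d = 4.928 × 10^5 m³
Δh = ΔV / (Sy × A) = 4.928 × 10^5 / (0.041 × 2.023 × 10^6) = 5.941 m

Δh ≈ 5.94 m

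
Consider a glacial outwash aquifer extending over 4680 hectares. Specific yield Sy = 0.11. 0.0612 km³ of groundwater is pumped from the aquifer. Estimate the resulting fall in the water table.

Δh ≈ 11.9 m

A = 4680 hectares = 4.68 × 10^7 m²
ΔV = 0.0612 km³ = 6.12 × 10^7 m³
Δh = ΔV / (Sy × A) = 6.12 × 10^7 m³ / (0.11 × 4.68 × 10^7 m²) = 11.89 m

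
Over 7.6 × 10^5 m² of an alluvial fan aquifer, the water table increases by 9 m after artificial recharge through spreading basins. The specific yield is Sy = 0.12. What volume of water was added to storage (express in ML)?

ΔV = Sy × A × Δh = 0.12 × 7.6 × 10^5 m² × 9 m = 8.208 × 10^5 m³
ΔV = 8.208 × 10^5 m³ = 820.8 ML

ΔV ≈ 821 ML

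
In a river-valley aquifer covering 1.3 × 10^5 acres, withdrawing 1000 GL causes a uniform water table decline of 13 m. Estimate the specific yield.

Sy ≈ 0.15

A = 1.3 × 10^5 acres = 5.261 × 10^8 m²
ΔV = 1000 GL = 1 × 10^9 m³
Sy = ΔV / (A × Δh) = 1 × 10^9 m³ / (5.261 × 10^8 m² × 13 m) = 0.1462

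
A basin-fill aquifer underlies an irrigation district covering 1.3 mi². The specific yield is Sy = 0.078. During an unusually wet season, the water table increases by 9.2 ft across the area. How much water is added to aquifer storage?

A = 1.3 mi² = 3.367 × 10^6 m²
Δh = 9.2 ft = 2.804 m
ΔV = Sy × A × Δh = 0.078 × 3.367 × 10^6 m² × 2.804 m = 7.364 × 10^5 m³

ΔV ≈ 7.36 × 10^5 m³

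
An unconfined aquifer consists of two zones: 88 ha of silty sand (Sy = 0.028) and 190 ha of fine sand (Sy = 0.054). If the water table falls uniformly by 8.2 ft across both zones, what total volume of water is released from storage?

A₁ = 88 ha = 8.8 × 10^5 m²; A₂ = 190 ha = 1.9 × 10^6 m²
Δh = 8.2 ft = 2.499 m
ΔV₁ = 0.028 × 8.8 × 10^5 × 2.499 = 61580 m³
ΔV₂ = 0.054 × 1.9 × 10^6 × 2.499 = 2.564 × 10^5 m³
ΔV = ΔV₁ + ΔV₂ = 3.18 × 10^5 m³

ΔV ≈ 3.18 × 10^5 m³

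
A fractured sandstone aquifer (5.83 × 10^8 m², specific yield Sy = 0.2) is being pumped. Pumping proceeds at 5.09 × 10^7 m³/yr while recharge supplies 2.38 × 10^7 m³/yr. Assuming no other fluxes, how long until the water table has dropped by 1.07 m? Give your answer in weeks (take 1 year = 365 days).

ΔV = Sy × A × Δh = 0.2 × 5.83 × 10^8 × 1.07 = 1.248 × 10^8 m³
Net withdrawal = 5.09 × 10^7 − 2.38 × 10^7 = 2.71 × 10^7 m³/yr = 74250 m³/d
t = ΔV / Q = 1.248 × 10^8 m³ / 74250 m³/d = 1680 d
t = 1680 d ≈ 240.1 weeks

t ≈ 240 weeks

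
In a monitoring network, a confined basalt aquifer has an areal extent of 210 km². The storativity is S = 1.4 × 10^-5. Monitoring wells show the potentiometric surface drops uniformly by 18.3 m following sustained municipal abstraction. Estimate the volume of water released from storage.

A = 210 km² = 2.1 × 10^8 m²
ΔV = S × A × Δh = 1.4 × 10^-5 × 2.1 × 10^8 m² × 18.3 m = 53800 m³

ΔV ≈ 53800 m³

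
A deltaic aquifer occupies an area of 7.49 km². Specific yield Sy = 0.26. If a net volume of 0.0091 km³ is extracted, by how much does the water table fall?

Δh ≈ 4.67 m

A = 7.49 km² = 7.49 × 10^6 m²
ΔV = 0.0091 km³ = 9.1 × 10^6 m³
Δh = ΔV / (Sy × A) = 9.1 × 10^6 m³ / (0.26 × 7.49 × 10^6 m²) = 4.673 m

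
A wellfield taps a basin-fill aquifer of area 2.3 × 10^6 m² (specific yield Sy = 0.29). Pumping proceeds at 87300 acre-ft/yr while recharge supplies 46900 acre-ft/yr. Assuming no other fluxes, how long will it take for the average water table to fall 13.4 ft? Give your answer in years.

t ≈ 0.0547 years

Δh = 13.4 ft = 4.084 m
ΔV = Sy × A × Δh = 0.29 × 2.3 × 10^6 × 4.084 = 2.724 × 10^6 m³
Net withdrawal = 87300 − 46900 = 40400 acre-ft/yr = 1.365 × 10^5 m³/d
t = ΔV / Q = 2.724 × 10^6 m³ / 1.365 × 10^5 m³/d = 19.95 d
t = 19.95 d ≈ 0.05467 years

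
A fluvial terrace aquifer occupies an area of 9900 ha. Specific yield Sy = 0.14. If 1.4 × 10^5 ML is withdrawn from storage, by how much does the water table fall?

Δh ≈ 10.1 m

A = 9900 ha = 9.9 × 10^7 m²
ΔV = 1.4 × 10^5 ML = 1.4 × 10^8 m³
Δh = ΔV / (Sy × A) = 1.4 × 10^8 m³ / (0.14 × 9.9 × 10^7 m²) = 10.1 m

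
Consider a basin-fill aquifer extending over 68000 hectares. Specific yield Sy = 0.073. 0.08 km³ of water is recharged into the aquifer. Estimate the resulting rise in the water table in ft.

A = 68000 hectares = 6.8 × 10^8 m²
ΔV = 0.08 km³ = 8 × 10^7 m³
Δh = ΔV / (Sy × A) = 8 × 10^7 m³ / (0.073 × 6.8 × 10^8 m²) = 1.612 m
Δh = 1.612 m = 5.287 ft

Δh ≈ 5.29 ft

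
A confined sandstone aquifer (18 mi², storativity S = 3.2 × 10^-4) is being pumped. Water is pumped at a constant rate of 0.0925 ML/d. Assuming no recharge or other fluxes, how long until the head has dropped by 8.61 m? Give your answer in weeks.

A = 18 mi² = 4.662 × 10^7 m²
ΔV = S × A × Δh = 3.2 × 10^-4 × 4.662 × 10^7 × 8.61 = 1.284 × 10^5 m³
Q = 0.0925 ML/d = 92.5 m³/d
t = ΔV / Q = 1.284 × 10^5 m³ / 92.5 m³/d = 1389 d
t = 1389 d ≈ 198.4 weeks

t ≈ 198 weeks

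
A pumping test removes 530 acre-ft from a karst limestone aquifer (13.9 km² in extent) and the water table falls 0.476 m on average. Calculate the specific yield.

Sy ≈ 0.099

A = 13.9 km² = 1.39 × 10^7 m²
ΔV = 530 acre-ft = 6.537 × 10^5 m³
Sy = ΔV / (A × Δh) = 6.537 × 10^5 m³ / (1.39 × 10^7 m² × 0.476 m) = 0.09881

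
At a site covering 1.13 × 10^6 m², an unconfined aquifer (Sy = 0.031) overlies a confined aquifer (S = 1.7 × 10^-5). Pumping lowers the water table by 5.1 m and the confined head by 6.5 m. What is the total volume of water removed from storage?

ΔV ≈ 1.79 × 10^5 m³

Unconfined: ΔV_u = Sy × A × Δh_u = 0.031 × 1.13 × 10^6 × 5.1 = 1.787 × 10^5 m³
Confined: ΔV_c = S × A × Δh_c = 1.7 × 10^-5 × 1.13 × 10^6 × 6.5 = 124.9 m³
Total ΔV = 1.787 × 10^5 + 124.9 = 1.788 × 10^5 m³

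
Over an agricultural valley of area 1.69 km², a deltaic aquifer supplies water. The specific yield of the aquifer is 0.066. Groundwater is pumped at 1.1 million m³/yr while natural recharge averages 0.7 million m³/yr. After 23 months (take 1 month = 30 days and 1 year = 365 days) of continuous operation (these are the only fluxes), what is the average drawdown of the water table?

Δh ≈ 6.78 m

A = 1.69 km² = 1.69 × 10^6 m²
Net abstraction = 1.1 − 0.7 = 0.4 million m³/yr
Q_net = 0.4 million m³/yr = 1096 m³/d
t = 23 months = 690 d
ΔV = Q × t = 1096 m³/d × 690 d = 7.562 × 10^5 m³
Δh = ΔV / (Sy × A) = 7.562 × 10^5 / (0.066 × 1.69 × 10^6) = 6.779 m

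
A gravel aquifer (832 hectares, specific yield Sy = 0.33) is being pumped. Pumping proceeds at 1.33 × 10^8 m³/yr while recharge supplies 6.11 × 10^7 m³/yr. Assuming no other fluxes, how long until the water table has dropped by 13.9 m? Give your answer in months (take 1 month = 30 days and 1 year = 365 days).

t ≈ 6.46 months

A = 832 hectares = 8.32 × 10^6 m²
ΔV = Sy × A × Δh = 0.33 × 8.32 × 10^6 × 13.9 = 3.816 × 10^7 m³
Net withdrawal = 1.33 × 10^8 − 6.11 × 10^7 = 7.19 × 10^7 m³/yr = 1.97 × 10^5 m³/d
t = ΔV / Q = 3.816 × 10^7 m³ / 1.97 × 10^5 m³/d = 193.7 d
t = 193.7 d ≈ 6.458 months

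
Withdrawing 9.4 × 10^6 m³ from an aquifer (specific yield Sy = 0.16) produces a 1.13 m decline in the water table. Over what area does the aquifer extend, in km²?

A ≈ 52 km²

A = ΔV / (Sy × Δh) = 9.4 × 10^6 / (0.16 × 1.13) = 5.199 × 10^7 m²
A = 5.199 × 10^7 m² = 51.99 km²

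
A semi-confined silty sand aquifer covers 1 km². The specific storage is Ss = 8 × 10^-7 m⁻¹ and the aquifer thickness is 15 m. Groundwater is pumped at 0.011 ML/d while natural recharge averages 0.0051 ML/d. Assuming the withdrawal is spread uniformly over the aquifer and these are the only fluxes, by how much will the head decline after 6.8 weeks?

S = Ss × b = 8 × 10^-7 m⁻¹ × 15 m = 1.2 × 10^-5
A = 1 km² = 1 × 10^6 m²
Net abstraction = 0.011 − 0.0051 = 0.0059 ML/d
Q_net = 0.0059 ML/d = 5.9 m³/d
t = 6.8 weeks = 47.6 d
ΔV = Q × t = 5.9 m³/d × 47.6 d = 280.8 m³
Δh = ΔV / (S × A) = 280.8 / (1.2 × 10^-5 × 1 × 10^6) = 23.4 m

Δh ≈ 23.4 m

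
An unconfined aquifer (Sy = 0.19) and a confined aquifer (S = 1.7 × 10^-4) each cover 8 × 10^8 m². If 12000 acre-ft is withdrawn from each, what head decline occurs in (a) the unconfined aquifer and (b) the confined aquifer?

Δh_u ≈ 0.0974 m; Δh_c ≈ 109 m

ΔV = 12000 acre-ft = 1.48 × 10^7 m³
Unconfined: Δh_u = ΔV/(Sy·A) = 1.48 × 10^7/(0.19 × 8 × 10^8) = 0.09738 m
Confined: Δh_c = ΔV/(S·A) = 1.48 × 10^7/(1.7 × 10^-4 × 8 × 10^8) = 108.8 m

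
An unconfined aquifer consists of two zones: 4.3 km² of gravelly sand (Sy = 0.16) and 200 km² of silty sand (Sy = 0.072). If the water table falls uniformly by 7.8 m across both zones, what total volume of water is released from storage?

A₁ = 4.3 km² = 4.3 × 10^6 m²; A₂ = 200 km² = 2 × 10^8 m²
ΔV₁ = 0.16 × 4.3 × 10^6 × 7.8 = 5.366 × 10^6 m³
ΔV₂ = 0.072 × 2 × 10^8 × 7.8 = 1.123 × 10^8 m³
ΔV = ΔV₁ + ΔV₂ = 1.177 × 10^8 m³

ΔV ≈ 1.18 × 10^8 m³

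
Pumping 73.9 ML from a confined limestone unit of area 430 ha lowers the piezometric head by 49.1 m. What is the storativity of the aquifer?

S ≈ 3.5 × 10^-4

A = 430 ha = 4.3 × 10^6 m²
ΔV = 73.9 ML = 73900 m³
S = ΔV / (A × Δh) = 73900 m³ / (4.3 × 10^6 m² × 49.1 m) = 3.5 × 10^-4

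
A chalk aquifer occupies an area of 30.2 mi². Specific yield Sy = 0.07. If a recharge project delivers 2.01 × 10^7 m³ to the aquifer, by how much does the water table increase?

Δh ≈ 3.67 m

A = 30.2 mi² = 7.822 × 10^7 m²
Δh = ΔV / (Sy × A) = 2.01 × 10^7 m³ / (0.07 × 7.822 × 10^7 m²) = 3.671 m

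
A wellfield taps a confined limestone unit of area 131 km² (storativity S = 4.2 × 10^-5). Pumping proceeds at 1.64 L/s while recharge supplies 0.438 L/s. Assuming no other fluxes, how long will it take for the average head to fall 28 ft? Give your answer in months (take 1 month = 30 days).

t ≈ 15.1 months

A = 131 km² = 1.31 × 10^8 m²
Δh = 28 ft = 8.534 m
ΔV = S × A × Δh = 4.2 × 10^-5 × 1.31 × 10^8 × 8.534 = 46960 m³
Net withdrawal = 1.64 − 0.438 = 1.202 L/s = 103.9 m³/d
t = ΔV / Q = 46960 m³ / 103.9 m³/d = 452.1 d
t = 452.1 d ≈ 15.07 months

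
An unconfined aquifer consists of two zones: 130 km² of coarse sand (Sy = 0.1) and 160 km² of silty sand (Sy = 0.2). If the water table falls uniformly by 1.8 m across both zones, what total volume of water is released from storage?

A₁ = 130 km² = 1.3 × 10^8 m²; A₂ = 160 km² = 1.6 × 10^8 m²
ΔV₁ = 0.1 × 1.3 × 10^8 × 1.8 = 2.34 × 10^7 m³
ΔV₂ = 0.2 × 1.6 × 10^8 × 1.8 = 5.76 × 10^7 m³
ΔV = ΔV₁ + ΔV₂ = 8.1 × 10^7 m³

ΔV ≈ 8.1 × 10^7 m³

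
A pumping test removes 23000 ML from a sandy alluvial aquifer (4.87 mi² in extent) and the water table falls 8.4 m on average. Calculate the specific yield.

A = 4.87 mi² = 1.261 × 10^7 m²
ΔV = 23000 ML = 2.3 × 10^7 m³
Sy = ΔV / (A × Δh) = 2.3 × 10^7 m³ / (1.261 × 10^7 m² × 8.4 m) = 0.2171

Sy ≈ 0.22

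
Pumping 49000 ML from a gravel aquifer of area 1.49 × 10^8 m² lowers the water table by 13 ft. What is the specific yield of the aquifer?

Sy ≈ 0.083

Δh = 13 ft = 3.962 m
ΔV = 49000 ML = 4.9 × 10^7 m³
Sy = ΔV / (A × Δh) = 4.9 × 10^7 m³ / (1.49 × 10^8 m² × 3.962 m) = 0.08299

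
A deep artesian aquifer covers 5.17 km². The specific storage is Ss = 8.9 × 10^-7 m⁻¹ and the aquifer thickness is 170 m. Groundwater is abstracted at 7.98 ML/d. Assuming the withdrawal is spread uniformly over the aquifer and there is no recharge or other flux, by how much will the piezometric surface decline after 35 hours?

Δh ≈ 14.9 m

S = Ss × b = 8.9 × 10^-7 m⁻¹ × 170 m = 1.513 × 10^-4
A = 5.17 km² = 5.17 × 10^6 m²
Q = 7.98 ML/d = 7980 m³/d
t = 35 hours = 1.458 d
ΔV = Q × t = 7980 m³/d × 1.458 d = 11640 m³
Δh = ΔV / (S × A) = 11640 / (1.513 × 10^-4 × 5.17 × 10^6) = 14.88 m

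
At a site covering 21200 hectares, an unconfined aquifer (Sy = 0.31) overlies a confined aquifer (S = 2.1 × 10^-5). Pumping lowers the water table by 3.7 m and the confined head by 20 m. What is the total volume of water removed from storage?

ΔV ≈ 2.43 × 10^8 m³

A = 21200 hectares = 2.12 × 10^8 m²
Unconfined: ΔV_u = Sy × A × Δh_u = 0.31 × 2.12 × 10^8 × 3.7 = 2.432 × 10^8 m³
Confined: ΔV_c = S × A × Δh_c = 2.1 × 10^-5 × 2.12 × 10^8 × 20 = 89040 m³
Total ΔV = 2.432 × 10^8 + 89040 = 2.433 × 10^8 m³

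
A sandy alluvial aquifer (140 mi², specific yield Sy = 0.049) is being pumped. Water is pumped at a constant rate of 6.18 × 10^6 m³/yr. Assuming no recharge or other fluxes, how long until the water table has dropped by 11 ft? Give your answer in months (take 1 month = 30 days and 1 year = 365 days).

t ≈ 117 months

A = 140 mi² = 3.626 × 10^8 m²
Δh = 11 ft = 3.353 m
ΔV = Sy × A × Δh = 0.049 × 3.626 × 10^8 × 3.353 = 5.957 × 10^7 m³
Q = 6.18 × 10^6 m³/yr = 16930 m³/d
t = ΔV / Q = 5.957 × 10^7 m³ / 16930 m³/d = 3518 d
t = 3518 d ≈ 117.3 months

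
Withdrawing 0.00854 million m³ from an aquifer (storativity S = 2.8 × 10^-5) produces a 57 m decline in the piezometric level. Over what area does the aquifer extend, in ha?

ΔV = 0.00854 million m³ = 8540 m³
A = ΔV / (S × Δh) = 8540 / (2.8 × 10^-5 × 57) = 5.351 × 10^6 m²
A = 5.351 × 10^6 m² = 535.1 ha

A ≈ 535 ha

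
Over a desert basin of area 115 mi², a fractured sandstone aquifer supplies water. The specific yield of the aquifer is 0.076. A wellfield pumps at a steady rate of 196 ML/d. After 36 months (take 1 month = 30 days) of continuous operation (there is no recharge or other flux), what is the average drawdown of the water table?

A = 115 mi² = 2.978 × 10^8 m²
Q = 196 ML/d = 1.96 × 10^5 m³/d
t = 36 months = 1080 d
ΔV = Q × t = 1.96 × 10^5 m³/d × 1080 d = 2.117 × 10^8 m³
Δh = ΔV / (Sy × A) = 2.117 × 10^8 / (0.076 × 2.978 × 10^8) = 9.351 m

Δh ≈ 9.35 m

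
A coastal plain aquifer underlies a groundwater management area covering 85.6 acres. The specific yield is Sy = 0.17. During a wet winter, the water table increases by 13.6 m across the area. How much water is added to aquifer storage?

ΔV ≈ 8.01 × 10^5 m³

A = 85.6 acres = 3.464 × 10^5 m²
ΔV = Sy × A × Δh = 0.17 × 3.464 × 10^5 m² × 13.6 m = 8.009 × 10^5 m³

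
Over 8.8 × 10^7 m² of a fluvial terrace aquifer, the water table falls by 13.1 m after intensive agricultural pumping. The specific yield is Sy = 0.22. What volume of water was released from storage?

ΔV ≈ 2.54 × 10^8 m³

ΔV = Sy × A × Δh = 0.22 × 8.8 × 10^7 m² × 13.1 m = 2.536 × 10^8 m³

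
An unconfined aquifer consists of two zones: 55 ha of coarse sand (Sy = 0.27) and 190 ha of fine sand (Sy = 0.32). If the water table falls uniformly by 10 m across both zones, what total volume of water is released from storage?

ΔV ≈ 7.57 × 10^6 m³

A₁ = 55 ha = 5.5 × 10^5 m²; A₂ = 190 ha = 1.9 × 10^6 m²
ΔV₁ = 0.27 × 5.5 × 10^5 × 10 = 1.485 × 10^6 m³
ΔV₂ = 0.32 × 1.9 × 10^6 × 10 = 6.08 × 10^6 m³
ΔV = ΔV₁ + ΔV₂ = 7.565 × 10^6 m³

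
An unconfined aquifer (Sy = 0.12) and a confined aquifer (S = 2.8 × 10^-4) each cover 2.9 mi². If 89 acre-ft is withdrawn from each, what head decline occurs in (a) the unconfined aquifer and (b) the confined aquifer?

A = 2.9 mi² = 7.511 × 10^6 m²
ΔV = 89 acre-ft = 1.098 × 10^5 m³
Unconfined: Δh_u = ΔV/(Sy·A) = 1.098 × 10^5/(0.12 × 7.511 × 10^6) = 0.1218 m
Confined: Δh_c = ΔV/(S·A) = 1.098 × 10^5/(2.8 × 10^-4 × 7.511 × 10^6) = 52.2 m

Δh_u ≈ 0.122 m; Δh_c ≈ 52.2 m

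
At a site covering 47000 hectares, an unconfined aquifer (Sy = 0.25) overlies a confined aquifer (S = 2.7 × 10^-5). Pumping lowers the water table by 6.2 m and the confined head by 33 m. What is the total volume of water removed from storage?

ΔV ≈ 7.29 × 10^8 m³

A = 47000 hectares = 4.7 × 10^8 m²
Unconfined: ΔV_u = Sy × A × Δh_u = 0.25 × 4.7 × 10^8 × 6.2 = 7.285 × 10^8 m³
Confined: ΔV_c = S × A × Δh_c = 2.7 × 10^-5 × 4.7 × 10^8 × 33 = 4.188 × 10^5 m³
Total ΔV = 7.285 × 10^8 + 4.188 × 10^5 = 7.289 × 10^8 m³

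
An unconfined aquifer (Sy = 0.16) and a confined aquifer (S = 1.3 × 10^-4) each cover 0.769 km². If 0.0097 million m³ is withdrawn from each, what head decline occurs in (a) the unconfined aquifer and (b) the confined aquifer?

Δh_u ≈ 0.0788 m; Δh_c ≈ 97 m

A = 0.769 km² = 7.69 × 10^5 m²
ΔV = 0.0097 million m³ = 9700 m³
Unconfined: Δh_u = ΔV/(Sy·A) = 9700/(0.16 × 7.69 × 10^5) = 0.07884 m
Confined: Δh_c = ΔV/(S·A) = 9700/(1.3 × 10^-4 × 7.69 × 10^5) = 97.03 m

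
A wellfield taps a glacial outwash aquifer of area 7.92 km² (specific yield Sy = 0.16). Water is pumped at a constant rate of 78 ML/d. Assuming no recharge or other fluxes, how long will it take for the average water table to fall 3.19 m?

A = 7.92 km² = 7.92 × 10^6 m²
ΔV = Sy × A × Δh = 0.16 × 7.92 × 10^6 × 3.19 = 4.042 × 10^6 m³
Q = 78 ML/d = 78000 m³/d
t = ΔV / Q = 4.042 × 10^6 m³ / 78000 m³/d = 51.83 d

t ≈ 51.8 days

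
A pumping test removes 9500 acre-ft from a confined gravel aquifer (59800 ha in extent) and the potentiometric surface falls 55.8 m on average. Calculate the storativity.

S ≈ 3.5 × 10^-4

A = 59800 ha = 5.98 × 10^8 m²
ΔV = 9500 acre-ft = 1.172 × 10^7 m³
S = ΔV / (A × Δh) = 1.172 × 10^7 m³ / (5.98 × 10^8 m² × 55.8 m) = 3.512 × 10^-4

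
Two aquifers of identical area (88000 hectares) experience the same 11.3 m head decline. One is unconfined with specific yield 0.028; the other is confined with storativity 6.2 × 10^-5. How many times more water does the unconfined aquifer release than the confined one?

ΔV_u / ΔV_c ≈ 452

A = 88000 hectares = 8.8 × 10^8 m²
Unconfined: ΔV_u = Sy × A × Δh = 0.028 × 8.8 × 10^8 × 11.3 = 2.784 × 10^8 m³
Confined: ΔV_c = S × A × Δh = 6.2 × 10^-5 × 8.8 × 10^8 × 11.3 = 6.165 × 10^5 m³
Ratio = ΔV_u / ΔV_c = Sy / S = 0.028 / 6.2 × 10^-5 = 451.6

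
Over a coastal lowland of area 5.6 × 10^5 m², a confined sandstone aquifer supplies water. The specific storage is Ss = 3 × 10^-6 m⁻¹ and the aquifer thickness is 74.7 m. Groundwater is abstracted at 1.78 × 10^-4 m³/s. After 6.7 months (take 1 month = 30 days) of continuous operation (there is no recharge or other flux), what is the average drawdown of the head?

Δh ≈ 24.6 m

S = Ss × b = 3 × 10^-6 m⁻¹ × 74.7 m = 2.241 × 10^-4
Q = 1.78 × 10^-4 m³/s = 15.38 m³/d
t = 6.7 months = 201 d
ΔV = Q × t = 15.38 m³/d × 201 d = 3091 m³
Δh = ΔV / (S × A) = 3091 / (2.241 × 10^-4 × 5.6 × 10^5) = 24.63 m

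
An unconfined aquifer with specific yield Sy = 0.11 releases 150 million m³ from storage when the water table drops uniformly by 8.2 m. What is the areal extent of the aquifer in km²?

ΔV = 150 million m³ = 1.5 × 10^8 m³
A = ΔV / (Sy × Δh) = 1.5 × 10^8 / (0.11 × 8.2) = 1.663 × 10^8 m²
A = 1.663 × 10^8 m² = 166.3 km²

A ≈ 166 km²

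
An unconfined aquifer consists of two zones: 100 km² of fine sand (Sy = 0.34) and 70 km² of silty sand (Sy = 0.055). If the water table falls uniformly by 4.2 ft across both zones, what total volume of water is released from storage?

ΔV ≈ 4.85 × 10^7 m³

A₁ = 100 km² = 1 × 10^8 m²; A₂ = 70 km² = 7 × 10^7 m²
Δh = 4.2 ft = 1.28 m
ΔV₁ = 0.34 × 1 × 10^8 × 1.28 = 4.353 × 10^7 m³
ΔV₂ = 0.055 × 7 × 10^7 × 1.28 = 4.929 × 10^6 m³
ΔV = ΔV₁ + ΔV₂ = 4.845 × 10^7 m³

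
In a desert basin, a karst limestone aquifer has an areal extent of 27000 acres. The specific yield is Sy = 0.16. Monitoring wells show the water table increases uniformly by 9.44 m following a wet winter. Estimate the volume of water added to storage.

ΔV ≈ 1.65 × 10^8 m³

A = 27000 acres = 1.093 × 10^8 m²
ΔV = Sy × A × Δh = 0.16 × 1.093 × 10^8 m² × 9.44 m = 1.65 × 10^8 m³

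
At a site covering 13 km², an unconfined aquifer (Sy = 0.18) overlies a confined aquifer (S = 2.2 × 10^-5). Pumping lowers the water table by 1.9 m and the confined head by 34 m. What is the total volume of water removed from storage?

ΔV ≈ 4.46 × 10^6 m³

A = 13 km² = 1.3 × 10^7 m²
Unconfined: ΔV_u = Sy × A × Δh_u = 0.18 × 1.3 × 10^7 × 1.9 = 4.446 × 10^6 m³
Confined: ΔV_c = S × A × Δh_c = 2.2 × 10^-5 × 1.3 × 10^7 × 34 = 9724 m³
Total ΔV = 4.446 × 10^6 + 9724 = 4.456 × 10^6 m³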